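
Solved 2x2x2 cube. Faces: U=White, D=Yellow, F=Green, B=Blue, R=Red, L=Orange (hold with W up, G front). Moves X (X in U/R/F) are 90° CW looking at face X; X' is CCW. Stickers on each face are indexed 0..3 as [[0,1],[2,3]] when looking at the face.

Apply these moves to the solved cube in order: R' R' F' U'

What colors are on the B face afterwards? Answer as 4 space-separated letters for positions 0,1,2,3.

After move 1 (R'): R=RRRR U=WBWB F=GWGW D=YGYG B=YBYB
After move 2 (R'): R=RRRR U=WYWY F=GBGB D=YWYW B=GBGB
After move 3 (F'): F=BBGG U=WYRR R=WRYR D=OOYW L=OYOW
After move 4 (U'): U=YRWR F=OYGG R=BBYR B=WRGB L=GBOW
Query: B face = WRGB

Answer: W R G B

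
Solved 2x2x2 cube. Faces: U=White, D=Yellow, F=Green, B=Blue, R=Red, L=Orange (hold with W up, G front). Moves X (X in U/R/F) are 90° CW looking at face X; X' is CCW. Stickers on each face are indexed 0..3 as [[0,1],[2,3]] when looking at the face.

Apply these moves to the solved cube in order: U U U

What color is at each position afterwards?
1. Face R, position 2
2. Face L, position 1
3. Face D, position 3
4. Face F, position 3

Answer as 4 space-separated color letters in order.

After move 1 (U): U=WWWW F=RRGG R=BBRR B=OOBB L=GGOO
After move 2 (U): U=WWWW F=BBGG R=OORR B=GGBB L=RROO
After move 3 (U): U=WWWW F=OOGG R=GGRR B=RRBB L=BBOO
Query 1: R[2] = R
Query 2: L[1] = B
Query 3: D[3] = Y
Query 4: F[3] = G

Answer: R B Y G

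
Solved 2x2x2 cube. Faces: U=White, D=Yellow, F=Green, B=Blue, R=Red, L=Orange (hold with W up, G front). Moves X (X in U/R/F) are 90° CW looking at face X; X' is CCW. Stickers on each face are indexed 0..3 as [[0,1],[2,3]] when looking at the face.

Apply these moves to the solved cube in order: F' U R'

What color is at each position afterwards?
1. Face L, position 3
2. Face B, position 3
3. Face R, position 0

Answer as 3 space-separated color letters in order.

Answer: W B B

Derivation:
After move 1 (F'): F=GGGG U=WWRR R=YRYR D=OOYY L=OWOW
After move 2 (U): U=RWRW F=YRGG R=BBYR B=OWBB L=GGOW
After move 3 (R'): R=BRBY U=RBRO F=YWGW D=ORYG B=YWOB
Query 1: L[3] = W
Query 2: B[3] = B
Query 3: R[0] = B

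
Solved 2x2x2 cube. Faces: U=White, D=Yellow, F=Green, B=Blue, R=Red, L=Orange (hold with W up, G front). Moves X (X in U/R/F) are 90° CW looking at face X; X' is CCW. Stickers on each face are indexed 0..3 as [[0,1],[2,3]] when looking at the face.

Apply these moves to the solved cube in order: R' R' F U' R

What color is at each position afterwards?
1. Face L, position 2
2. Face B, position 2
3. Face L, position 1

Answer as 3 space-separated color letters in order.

After move 1 (R'): R=RRRR U=WBWB F=GWGW D=YGYG B=YBYB
After move 2 (R'): R=RRRR U=WYWY F=GBGB D=YWYW B=GBGB
After move 3 (F): F=GGBB U=WYOO R=WRYR D=RRYW L=OYOW
After move 4 (U'): U=YOWO F=OYBB R=GGYR B=WRGB L=GBOW
After move 5 (R): R=YGRG U=YYWB F=ORBW D=RGYW B=OROB
Query 1: L[2] = O
Query 2: B[2] = O
Query 3: L[1] = B

Answer: O O B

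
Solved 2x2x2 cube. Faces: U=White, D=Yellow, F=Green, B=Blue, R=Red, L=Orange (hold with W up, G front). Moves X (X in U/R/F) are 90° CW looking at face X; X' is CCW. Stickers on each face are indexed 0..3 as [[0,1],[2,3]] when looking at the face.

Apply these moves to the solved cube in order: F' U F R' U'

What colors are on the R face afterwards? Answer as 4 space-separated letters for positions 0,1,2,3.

Answer: G W R W

Derivation:
After move 1 (F'): F=GGGG U=WWRR R=YRYR D=OOYY L=OWOW
After move 2 (U): U=RWRW F=YRGG R=BBYR B=OWBB L=GGOW
After move 3 (F): F=GYGR U=RWWG R=RBWR D=YBYY L=GOOO
After move 4 (R'): R=BRRW U=RBWO F=GWGG D=YYYR B=YWBB
After move 5 (U'): U=BORW F=GOGG R=GWRW B=BRBB L=YWOO
Query: R face = GWRW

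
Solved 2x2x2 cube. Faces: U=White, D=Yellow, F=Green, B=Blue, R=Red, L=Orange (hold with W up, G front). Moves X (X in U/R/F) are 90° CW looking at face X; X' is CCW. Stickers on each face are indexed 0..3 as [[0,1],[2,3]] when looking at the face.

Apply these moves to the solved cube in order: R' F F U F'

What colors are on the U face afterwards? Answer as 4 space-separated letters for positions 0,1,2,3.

Answer: G W Y O

Derivation:
After move 1 (R'): R=RRRR U=WBWB F=GWGW D=YGYG B=YBYB
After move 2 (F): F=GGWW U=WBOO R=WRBR D=RRYG L=OYOG
After move 3 (F): F=WGWG U=WBGY R=OROR D=BWYG L=OROR
After move 4 (U): U=GWYB F=ORWG R=YBOR B=ORYB L=WGOR
After move 5 (F'): F=RGOW U=GWYO R=WBBR D=GRYG L=WBOY
Query: U face = GWYO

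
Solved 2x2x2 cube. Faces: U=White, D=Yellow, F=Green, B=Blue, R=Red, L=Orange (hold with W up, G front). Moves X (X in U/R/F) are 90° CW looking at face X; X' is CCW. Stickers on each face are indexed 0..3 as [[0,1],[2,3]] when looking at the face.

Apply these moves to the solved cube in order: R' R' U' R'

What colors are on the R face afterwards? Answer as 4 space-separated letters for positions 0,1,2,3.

Answer: B R G R

Derivation:
After move 1 (R'): R=RRRR U=WBWB F=GWGW D=YGYG B=YBYB
After move 2 (R'): R=RRRR U=WYWY F=GBGB D=YWYW B=GBGB
After move 3 (U'): U=YYWW F=OOGB R=GBRR B=RRGB L=GBOO
After move 4 (R'): R=BRGR U=YGWR F=OYGW D=YOYB B=WRWB
Query: R face = BRGR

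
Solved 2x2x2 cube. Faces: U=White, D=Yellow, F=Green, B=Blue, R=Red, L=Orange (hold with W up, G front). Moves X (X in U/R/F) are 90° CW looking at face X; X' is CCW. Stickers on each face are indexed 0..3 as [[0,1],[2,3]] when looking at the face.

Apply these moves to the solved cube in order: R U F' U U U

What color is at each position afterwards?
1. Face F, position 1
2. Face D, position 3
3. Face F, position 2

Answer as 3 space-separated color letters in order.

After move 1 (R): R=RRRR U=WGWG F=GYGY D=YBYB B=WBWB
After move 2 (U): U=WWGG F=RRGY R=WBRR B=OOWB L=GYOO
After move 3 (F'): F=RYRG U=WWWR R=BBYR D=YOYB L=GGOG
After move 4 (U): U=WWRW F=BBRG R=OOYR B=GGWB L=RYOG
After move 5 (U): U=RWWW F=OORG R=GGYR B=RYWB L=BBOG
After move 6 (U): U=WRWW F=GGRG R=RYYR B=BBWB L=OOOG
Query 1: F[1] = G
Query 2: D[3] = B
Query 3: F[2] = R

Answer: G B R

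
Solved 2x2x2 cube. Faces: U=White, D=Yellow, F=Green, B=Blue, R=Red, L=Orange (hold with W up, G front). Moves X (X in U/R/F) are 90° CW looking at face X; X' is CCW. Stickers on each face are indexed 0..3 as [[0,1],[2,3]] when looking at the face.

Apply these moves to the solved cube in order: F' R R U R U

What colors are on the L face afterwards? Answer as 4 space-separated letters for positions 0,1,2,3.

After move 1 (F'): F=GGGG U=WWRR R=YRYR D=OOYY L=OWOW
After move 2 (R): R=YYRR U=WGRG F=GOGY D=OBYB B=RBWB
After move 3 (R): R=RYRY U=WORY F=GBGB D=OWYR B=GBGB
After move 4 (U): U=RWYO F=RYGB R=GBRY B=OWGB L=GBOW
After move 5 (R): R=RGYB U=RYYB F=RWGR D=OGYO B=OWWB
After move 6 (U): U=YRBY F=RGGR R=OWYB B=GBWB L=RWOW
Query: L face = RWOW

Answer: R W O W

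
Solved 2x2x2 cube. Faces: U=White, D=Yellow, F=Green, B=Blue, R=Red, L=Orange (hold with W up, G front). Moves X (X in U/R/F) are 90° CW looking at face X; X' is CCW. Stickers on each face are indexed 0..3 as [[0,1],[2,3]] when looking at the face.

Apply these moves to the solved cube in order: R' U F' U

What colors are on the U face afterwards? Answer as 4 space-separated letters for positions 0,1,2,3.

After move 1 (R'): R=RRRR U=WBWB F=GWGW D=YGYG B=YBYB
After move 2 (U): U=WWBB F=RRGW R=YBRR B=OOYB L=GWOO
After move 3 (F'): F=RWRG U=WWYR R=GBYR D=WOYG L=GBOB
After move 4 (U): U=YWRW F=GBRG R=OOYR B=GBYB L=RWOB
Query: U face = YWRW

Answer: Y W R W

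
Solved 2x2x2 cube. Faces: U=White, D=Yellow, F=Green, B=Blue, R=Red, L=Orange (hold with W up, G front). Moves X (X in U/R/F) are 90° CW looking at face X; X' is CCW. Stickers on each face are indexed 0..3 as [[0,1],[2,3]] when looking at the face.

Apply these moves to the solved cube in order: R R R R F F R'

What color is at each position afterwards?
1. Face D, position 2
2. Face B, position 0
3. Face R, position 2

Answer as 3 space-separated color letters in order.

Answer: Y Y O

Derivation:
After move 1 (R): R=RRRR U=WGWG F=GYGY D=YBYB B=WBWB
After move 2 (R): R=RRRR U=WYWY F=GBGB D=YWYW B=GBGB
After move 3 (R): R=RRRR U=WBWB F=GWGW D=YGYG B=YBYB
After move 4 (R): R=RRRR U=WWWW F=GGGG D=YYYY B=BBBB
After move 5 (F): F=GGGG U=WWOO R=WRWR D=RRYY L=OYOY
After move 6 (F): F=GGGG U=WWYY R=OROR D=WWYY L=OROR
After move 7 (R'): R=RROO U=WBYB F=GWGY D=WGYG B=YBWB
Query 1: D[2] = Y
Query 2: B[0] = Y
Query 3: R[2] = O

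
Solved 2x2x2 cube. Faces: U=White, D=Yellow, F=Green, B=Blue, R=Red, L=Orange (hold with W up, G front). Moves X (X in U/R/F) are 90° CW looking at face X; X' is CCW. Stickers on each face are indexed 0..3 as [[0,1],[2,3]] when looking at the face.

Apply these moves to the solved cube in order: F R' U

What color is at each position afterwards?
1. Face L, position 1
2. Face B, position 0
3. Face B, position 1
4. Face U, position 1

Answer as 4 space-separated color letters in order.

Answer: W O Y W

Derivation:
After move 1 (F): F=GGGG U=WWOO R=WRWR D=RRYY L=OYOY
After move 2 (R'): R=RRWW U=WBOB F=GWGO D=RGYG B=YBRB
After move 3 (U): U=OWBB F=RRGO R=YBWW B=OYRB L=GWOY
Query 1: L[1] = W
Query 2: B[0] = O
Query 3: B[1] = Y
Query 4: U[1] = W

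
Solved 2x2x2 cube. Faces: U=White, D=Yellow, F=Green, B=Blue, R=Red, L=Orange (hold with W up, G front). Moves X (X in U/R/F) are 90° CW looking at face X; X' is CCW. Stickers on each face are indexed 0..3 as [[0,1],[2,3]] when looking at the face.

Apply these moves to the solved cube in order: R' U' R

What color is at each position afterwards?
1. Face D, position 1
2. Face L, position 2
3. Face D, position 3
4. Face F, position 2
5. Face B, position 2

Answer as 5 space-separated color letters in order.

Answer: Y O R G B

Derivation:
After move 1 (R'): R=RRRR U=WBWB F=GWGW D=YGYG B=YBYB
After move 2 (U'): U=BBWW F=OOGW R=GWRR B=RRYB L=YBOO
After move 3 (R): R=RGRW U=BOWW F=OGGG D=YYYR B=WRBB
Query 1: D[1] = Y
Query 2: L[2] = O
Query 3: D[3] = R
Query 4: F[2] = G
Query 5: B[2] = B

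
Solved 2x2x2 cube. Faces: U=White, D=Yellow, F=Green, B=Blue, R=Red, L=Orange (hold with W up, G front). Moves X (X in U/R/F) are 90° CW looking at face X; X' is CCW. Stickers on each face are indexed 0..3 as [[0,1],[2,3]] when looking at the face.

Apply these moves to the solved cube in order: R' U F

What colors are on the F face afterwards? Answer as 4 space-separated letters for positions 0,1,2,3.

Answer: G R W R

Derivation:
After move 1 (R'): R=RRRR U=WBWB F=GWGW D=YGYG B=YBYB
After move 2 (U): U=WWBB F=RRGW R=YBRR B=OOYB L=GWOO
After move 3 (F): F=GRWR U=WWOW R=BBBR D=RYYG L=GYOG
Query: F face = GRWR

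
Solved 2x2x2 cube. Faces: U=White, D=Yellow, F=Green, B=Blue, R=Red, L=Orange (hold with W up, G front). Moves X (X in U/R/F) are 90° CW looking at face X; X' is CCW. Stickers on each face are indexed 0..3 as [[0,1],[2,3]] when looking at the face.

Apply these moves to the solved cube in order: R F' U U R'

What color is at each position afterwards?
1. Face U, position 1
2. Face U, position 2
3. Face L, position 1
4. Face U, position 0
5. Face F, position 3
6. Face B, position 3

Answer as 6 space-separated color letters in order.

Answer: W G R R W B

Derivation:
After move 1 (R): R=RRRR U=WGWG F=GYGY D=YBYB B=WBWB
After move 2 (F'): F=YYGG U=WGRR R=BRYR D=OOYB L=OGOW
After move 3 (U): U=RWRG F=BRGG R=WBYR B=OGWB L=YYOW
After move 4 (U): U=RRGW F=WBGG R=OGYR B=YYWB L=BROW
After move 5 (R'): R=GROY U=RWGY F=WRGW D=OBYG B=BYOB
Query 1: U[1] = W
Query 2: U[2] = G
Query 3: L[1] = R
Query 4: U[0] = R
Query 5: F[3] = W
Query 6: B[3] = B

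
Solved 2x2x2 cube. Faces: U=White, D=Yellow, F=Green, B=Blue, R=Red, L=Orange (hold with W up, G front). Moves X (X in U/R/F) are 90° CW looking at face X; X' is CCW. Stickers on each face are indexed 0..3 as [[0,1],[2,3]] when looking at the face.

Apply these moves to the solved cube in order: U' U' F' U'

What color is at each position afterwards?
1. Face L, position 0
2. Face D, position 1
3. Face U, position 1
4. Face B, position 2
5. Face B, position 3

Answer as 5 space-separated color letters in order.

After move 1 (U'): U=WWWW F=OOGG R=GGRR B=RRBB L=BBOO
After move 2 (U'): U=WWWW F=BBGG R=OORR B=GGBB L=RROO
After move 3 (F'): F=BGBG U=WWOR R=YOYR D=ROYY L=RWOW
After move 4 (U'): U=WRWO F=RWBG R=BGYR B=YOBB L=GGOW
Query 1: L[0] = G
Query 2: D[1] = O
Query 3: U[1] = R
Query 4: B[2] = B
Query 5: B[3] = B

Answer: G O R B B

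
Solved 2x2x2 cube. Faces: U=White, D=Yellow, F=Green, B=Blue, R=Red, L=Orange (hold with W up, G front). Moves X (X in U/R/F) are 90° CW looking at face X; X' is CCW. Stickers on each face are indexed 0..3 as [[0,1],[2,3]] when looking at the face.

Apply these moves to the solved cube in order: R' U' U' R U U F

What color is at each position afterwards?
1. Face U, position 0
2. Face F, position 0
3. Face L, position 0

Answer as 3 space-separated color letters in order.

Answer: W G R

Derivation:
After move 1 (R'): R=RRRR U=WBWB F=GWGW D=YGYG B=YBYB
After move 2 (U'): U=BBWW F=OOGW R=GWRR B=RRYB L=YBOO
After move 3 (U'): U=BWBW F=YBGW R=OORR B=GWYB L=RROO
After move 4 (R): R=RORO U=BBBW F=YGGG D=YYYG B=WWWB
After move 5 (U): U=BBWB F=ROGG R=WWRO B=RRWB L=YGOO
After move 6 (U): U=WBBB F=WWGG R=RRRO B=YGWB L=ROOO
After move 7 (F): F=GWGW U=WBOO R=BRBO D=RRYG L=RYOY
Query 1: U[0] = W
Query 2: F[0] = G
Query 3: L[0] = R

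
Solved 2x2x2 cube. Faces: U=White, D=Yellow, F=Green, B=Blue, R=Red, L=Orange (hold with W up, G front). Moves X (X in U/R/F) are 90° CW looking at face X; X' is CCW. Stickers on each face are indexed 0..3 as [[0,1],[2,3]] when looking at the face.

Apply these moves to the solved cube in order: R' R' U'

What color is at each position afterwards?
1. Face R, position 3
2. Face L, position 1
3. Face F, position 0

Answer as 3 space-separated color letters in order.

After move 1 (R'): R=RRRR U=WBWB F=GWGW D=YGYG B=YBYB
After move 2 (R'): R=RRRR U=WYWY F=GBGB D=YWYW B=GBGB
After move 3 (U'): U=YYWW F=OOGB R=GBRR B=RRGB L=GBOO
Query 1: R[3] = R
Query 2: L[1] = B
Query 3: F[0] = O

Answer: R B O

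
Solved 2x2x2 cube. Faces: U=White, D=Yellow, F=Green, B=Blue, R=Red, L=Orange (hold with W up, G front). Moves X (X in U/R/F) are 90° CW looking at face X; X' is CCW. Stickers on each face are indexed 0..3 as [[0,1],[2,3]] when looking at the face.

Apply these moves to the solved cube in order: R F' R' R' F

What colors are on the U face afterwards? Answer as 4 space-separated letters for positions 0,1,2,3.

Answer: W O W G

Derivation:
After move 1 (R): R=RRRR U=WGWG F=GYGY D=YBYB B=WBWB
After move 2 (F'): F=YYGG U=WGRR R=BRYR D=OOYB L=OGOW
After move 3 (R'): R=RRBY U=WWRW F=YGGR D=OYYG B=BBOB
After move 4 (R'): R=RYRB U=WORB F=YWGW D=OGYR B=GBYB
After move 5 (F): F=GYWW U=WOWG R=RYBB D=RRYR L=OOOG
Query: U face = WOWG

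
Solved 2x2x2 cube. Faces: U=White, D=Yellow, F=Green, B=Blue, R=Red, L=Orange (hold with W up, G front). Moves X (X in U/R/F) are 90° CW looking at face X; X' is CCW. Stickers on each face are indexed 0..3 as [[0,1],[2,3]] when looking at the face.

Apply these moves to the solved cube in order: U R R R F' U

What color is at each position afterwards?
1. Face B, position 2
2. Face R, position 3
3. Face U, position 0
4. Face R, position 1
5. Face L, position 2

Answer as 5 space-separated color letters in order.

Answer: Y R B O O

Derivation:
After move 1 (U): U=WWWW F=RRGG R=BBRR B=OOBB L=GGOO
After move 2 (R): R=RBRB U=WRWG F=RYGY D=YBYO B=WOWB
After move 3 (R): R=RRBB U=WYWY F=RBGO D=YWYW B=GORB
After move 4 (R): R=BRBR U=WBWO F=RWGW D=YRYG B=YOYB
After move 5 (F'): F=WWRG U=WBBB R=RRYR D=GOYG L=GOOW
After move 6 (U): U=BWBB F=RRRG R=YOYR B=GOYB L=WWOW
Query 1: B[2] = Y
Query 2: R[3] = R
Query 3: U[0] = B
Query 4: R[1] = O
Query 5: L[2] = O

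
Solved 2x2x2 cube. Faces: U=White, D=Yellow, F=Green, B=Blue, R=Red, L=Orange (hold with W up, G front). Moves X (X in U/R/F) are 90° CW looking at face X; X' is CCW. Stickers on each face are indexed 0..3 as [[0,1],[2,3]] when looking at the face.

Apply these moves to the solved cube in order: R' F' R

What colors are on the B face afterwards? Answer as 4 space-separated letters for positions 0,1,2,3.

After move 1 (R'): R=RRRR U=WBWB F=GWGW D=YGYG B=YBYB
After move 2 (F'): F=WWGG U=WBRR R=GRYR D=OOYG L=OBOW
After move 3 (R): R=YGRR U=WWRG F=WOGG D=OYYY B=RBBB
Query: B face = RBBB

Answer: R B B B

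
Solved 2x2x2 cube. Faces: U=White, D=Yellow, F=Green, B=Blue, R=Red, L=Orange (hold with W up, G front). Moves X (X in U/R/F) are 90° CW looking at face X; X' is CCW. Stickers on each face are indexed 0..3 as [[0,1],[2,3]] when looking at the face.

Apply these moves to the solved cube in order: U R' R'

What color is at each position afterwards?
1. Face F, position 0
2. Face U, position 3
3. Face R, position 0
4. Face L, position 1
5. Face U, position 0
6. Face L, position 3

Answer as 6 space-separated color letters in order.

After move 1 (U): U=WWWW F=RRGG R=BBRR B=OOBB L=GGOO
After move 2 (R'): R=BRBR U=WBWO F=RWGW D=YRYG B=YOYB
After move 3 (R'): R=RRBB U=WYWY F=RBGO D=YWYW B=GORB
Query 1: F[0] = R
Query 2: U[3] = Y
Query 3: R[0] = R
Query 4: L[1] = G
Query 5: U[0] = W
Query 6: L[3] = O

Answer: R Y R G W O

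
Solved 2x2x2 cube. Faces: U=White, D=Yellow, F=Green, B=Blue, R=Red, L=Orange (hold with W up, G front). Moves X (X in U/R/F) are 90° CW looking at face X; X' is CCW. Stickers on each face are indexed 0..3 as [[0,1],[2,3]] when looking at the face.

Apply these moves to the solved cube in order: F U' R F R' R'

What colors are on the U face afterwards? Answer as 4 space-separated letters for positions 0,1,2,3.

After move 1 (F): F=GGGG U=WWOO R=WRWR D=RRYY L=OYOY
After move 2 (U'): U=WOWO F=OYGG R=GGWR B=WRBB L=BBOY
After move 3 (R): R=WGRG U=WYWG F=ORGY D=RBYW B=OROB
After move 4 (F): F=GOYR U=WYYB R=WGGG D=RWYW L=BROB
After move 5 (R'): R=GGWG U=WOYO F=GYYB D=ROYR B=WRWB
After move 6 (R'): R=GGGW U=WWYW F=GOYO D=RYYB B=RROB
Query: U face = WWYW

Answer: W W Y W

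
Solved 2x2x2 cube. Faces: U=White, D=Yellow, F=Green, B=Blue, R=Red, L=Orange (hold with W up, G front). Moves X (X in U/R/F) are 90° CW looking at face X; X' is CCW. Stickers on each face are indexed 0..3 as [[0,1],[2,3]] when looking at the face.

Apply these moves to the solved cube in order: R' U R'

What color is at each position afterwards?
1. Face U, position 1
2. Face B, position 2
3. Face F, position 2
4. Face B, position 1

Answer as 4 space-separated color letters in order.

After move 1 (R'): R=RRRR U=WBWB F=GWGW D=YGYG B=YBYB
After move 2 (U): U=WWBB F=RRGW R=YBRR B=OOYB L=GWOO
After move 3 (R'): R=BRYR U=WYBO F=RWGB D=YRYW B=GOGB
Query 1: U[1] = Y
Query 2: B[2] = G
Query 3: F[2] = G
Query 4: B[1] = O

Answer: Y G G O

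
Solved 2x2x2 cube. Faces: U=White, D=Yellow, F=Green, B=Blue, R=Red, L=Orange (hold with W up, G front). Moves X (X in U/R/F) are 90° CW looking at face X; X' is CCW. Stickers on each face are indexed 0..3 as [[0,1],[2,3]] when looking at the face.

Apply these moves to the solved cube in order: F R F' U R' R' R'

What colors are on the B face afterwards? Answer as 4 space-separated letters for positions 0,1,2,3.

Answer: G G W B

Derivation:
After move 1 (F): F=GGGG U=WWOO R=WRWR D=RRYY L=OYOY
After move 2 (R): R=WWRR U=WGOG F=GRGY D=RBYB B=OBWB
After move 3 (F'): F=RYGG U=WGWR R=BWRR D=YYYB L=OGOO
After move 4 (U): U=WWRG F=BWGG R=OBRR B=OGWB L=RYOO
After move 5 (R'): R=BROR U=WWRO F=BWGG D=YWYG B=BGYB
After move 6 (R'): R=RRBO U=WYRB F=BWGO D=YWYG B=GGWB
After move 7 (R'): R=RORB U=WWRG F=BYGB D=YWYO B=GGWB
Query: B face = GGWB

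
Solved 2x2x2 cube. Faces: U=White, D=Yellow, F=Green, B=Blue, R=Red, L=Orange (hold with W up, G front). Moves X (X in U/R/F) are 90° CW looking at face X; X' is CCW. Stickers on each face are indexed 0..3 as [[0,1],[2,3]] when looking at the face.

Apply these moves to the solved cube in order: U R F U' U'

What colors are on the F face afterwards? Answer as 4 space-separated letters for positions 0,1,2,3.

Answer: W O Y Y

Derivation:
After move 1 (U): U=WWWW F=RRGG R=BBRR B=OOBB L=GGOO
After move 2 (R): R=RBRB U=WRWG F=RYGY D=YBYO B=WOWB
After move 3 (F): F=GRYY U=WROG R=WBGB D=RRYO L=GYOB
After move 4 (U'): U=RGWO F=GYYY R=GRGB B=WBWB L=WOOB
After move 5 (U'): U=GORW F=WOYY R=GYGB B=GRWB L=WBOB
Query: F face = WOYY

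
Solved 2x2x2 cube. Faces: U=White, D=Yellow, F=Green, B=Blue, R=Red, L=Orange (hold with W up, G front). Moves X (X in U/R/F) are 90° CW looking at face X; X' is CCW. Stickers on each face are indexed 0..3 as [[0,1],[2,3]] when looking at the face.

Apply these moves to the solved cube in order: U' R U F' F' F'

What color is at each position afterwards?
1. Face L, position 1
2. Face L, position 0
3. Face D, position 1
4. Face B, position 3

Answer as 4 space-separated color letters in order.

After move 1 (U'): U=WWWW F=OOGG R=GGRR B=RRBB L=BBOO
After move 2 (R): R=RGRG U=WOWG F=OYGY D=YBYR B=WRWB
After move 3 (U): U=WWGO F=RGGY R=WRRG B=BBWB L=OYOO
After move 4 (F'): F=GYRG U=WWWR R=BRYG D=YOYR L=OOOG
After move 5 (F'): F=YGGR U=WWBY R=ORYG D=OGYR L=OROW
After move 6 (F'): F=GRYG U=WWOY R=GROG D=RWYR L=OYOB
Query 1: L[1] = Y
Query 2: L[0] = O
Query 3: D[1] = W
Query 4: B[3] = B

Answer: Y O W B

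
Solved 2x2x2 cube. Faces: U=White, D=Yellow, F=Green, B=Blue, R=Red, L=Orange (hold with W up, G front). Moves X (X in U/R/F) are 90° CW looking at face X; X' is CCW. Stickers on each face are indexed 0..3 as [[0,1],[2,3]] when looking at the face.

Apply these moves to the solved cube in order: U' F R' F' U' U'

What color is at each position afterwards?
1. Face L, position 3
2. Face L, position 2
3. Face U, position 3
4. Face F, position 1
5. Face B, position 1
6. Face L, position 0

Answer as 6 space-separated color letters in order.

Answer: O O W R B O

Derivation:
After move 1 (U'): U=WWWW F=OOGG R=GGRR B=RRBB L=BBOO
After move 2 (F): F=GOGO U=WWOB R=WGWR D=RGYY L=BYOY
After move 3 (R'): R=GRWW U=WBOR F=GWGB D=ROYO B=YRGB
After move 4 (F'): F=WBGG U=WBGW R=ORRW D=YYYO L=BROO
After move 5 (U'): U=BWWG F=BRGG R=WBRW B=ORGB L=YROO
After move 6 (U'): U=WGBW F=YRGG R=BRRW B=WBGB L=OROO
Query 1: L[3] = O
Query 2: L[2] = O
Query 3: U[3] = W
Query 4: F[1] = R
Query 5: B[1] = B
Query 6: L[0] = O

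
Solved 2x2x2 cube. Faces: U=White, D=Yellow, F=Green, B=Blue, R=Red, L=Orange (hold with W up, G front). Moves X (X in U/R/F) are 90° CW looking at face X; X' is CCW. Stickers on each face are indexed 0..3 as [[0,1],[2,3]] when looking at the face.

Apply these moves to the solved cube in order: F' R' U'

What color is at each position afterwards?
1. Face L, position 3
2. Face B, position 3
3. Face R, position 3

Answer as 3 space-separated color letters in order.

Answer: W B Y

Derivation:
After move 1 (F'): F=GGGG U=WWRR R=YRYR D=OOYY L=OWOW
After move 2 (R'): R=RRYY U=WBRB F=GWGR D=OGYG B=YBOB
After move 3 (U'): U=BBWR F=OWGR R=GWYY B=RROB L=YBOW
Query 1: L[3] = W
Query 2: B[3] = B
Query 3: R[3] = Y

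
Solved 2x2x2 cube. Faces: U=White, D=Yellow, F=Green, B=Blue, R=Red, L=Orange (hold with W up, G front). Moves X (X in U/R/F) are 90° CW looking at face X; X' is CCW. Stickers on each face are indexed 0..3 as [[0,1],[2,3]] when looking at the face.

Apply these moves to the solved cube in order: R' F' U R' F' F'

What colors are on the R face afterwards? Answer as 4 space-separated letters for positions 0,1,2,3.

After move 1 (R'): R=RRRR U=WBWB F=GWGW D=YGYG B=YBYB
After move 2 (F'): F=WWGG U=WBRR R=GRYR D=OOYG L=OBOW
After move 3 (U): U=RWRB F=GRGG R=YBYR B=OBYB L=WWOW
After move 4 (R'): R=BRYY U=RYRO F=GWGB D=ORYG B=GBOB
After move 5 (F'): F=WBGG U=RYBY R=RROY D=WWYG L=WOOR
After move 6 (F'): F=BGWG U=RYRO R=WRWY D=ORYG L=WYOB
Query: R face = WRWY

Answer: W R W Y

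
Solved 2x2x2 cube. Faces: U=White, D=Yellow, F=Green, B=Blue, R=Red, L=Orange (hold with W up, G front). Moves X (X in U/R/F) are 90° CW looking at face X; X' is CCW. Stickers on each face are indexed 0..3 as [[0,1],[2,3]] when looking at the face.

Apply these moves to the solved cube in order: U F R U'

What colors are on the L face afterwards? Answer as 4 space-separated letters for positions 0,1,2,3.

Answer: G O O Y

Derivation:
After move 1 (U): U=WWWW F=RRGG R=BBRR B=OOBB L=GGOO
After move 2 (F): F=GRGR U=WWOG R=WBWR D=RBYY L=GYOY
After move 3 (R): R=WWRB U=WROR F=GBGY D=RBYO B=GOWB
After move 4 (U'): U=RRWO F=GYGY R=GBRB B=WWWB L=GOOY
Query: L face = GOOY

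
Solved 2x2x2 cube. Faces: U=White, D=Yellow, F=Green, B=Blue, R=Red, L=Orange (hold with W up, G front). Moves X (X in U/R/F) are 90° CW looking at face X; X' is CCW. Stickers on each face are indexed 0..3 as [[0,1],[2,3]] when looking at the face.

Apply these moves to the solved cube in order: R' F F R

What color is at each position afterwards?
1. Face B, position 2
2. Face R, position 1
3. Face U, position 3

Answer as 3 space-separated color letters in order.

Answer: B O G

Derivation:
After move 1 (R'): R=RRRR U=WBWB F=GWGW D=YGYG B=YBYB
After move 2 (F): F=GGWW U=WBOO R=WRBR D=RRYG L=OYOG
After move 3 (F): F=WGWG U=WBGY R=OROR D=BWYG L=OROR
After move 4 (R): R=OORR U=WGGG F=WWWG D=BYYY B=YBBB
Query 1: B[2] = B
Query 2: R[1] = O
Query 3: U[3] = G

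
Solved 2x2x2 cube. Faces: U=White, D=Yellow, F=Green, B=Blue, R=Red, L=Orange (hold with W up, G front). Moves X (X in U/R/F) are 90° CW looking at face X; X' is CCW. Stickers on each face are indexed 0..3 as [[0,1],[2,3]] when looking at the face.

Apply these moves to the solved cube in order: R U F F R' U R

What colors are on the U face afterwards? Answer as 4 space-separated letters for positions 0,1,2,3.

Answer: B R O Y

Derivation:
After move 1 (R): R=RRRR U=WGWG F=GYGY D=YBYB B=WBWB
After move 2 (U): U=WWGG F=RRGY R=WBRR B=OOWB L=GYOO
After move 3 (F): F=GRYR U=WWOY R=GBGR D=RWYB L=GYOB
After move 4 (F): F=YGRR U=WWBY R=OBYR D=GGYB L=GROW
After move 5 (R'): R=BROY U=WWBO F=YWRY D=GGYR B=BOGB
After move 6 (U): U=BWOW F=BRRY R=BOOY B=GRGB L=YWOW
After move 7 (R): R=OBYO U=BROY F=BGRR D=GGYG B=WRWB
Query: U face = BROY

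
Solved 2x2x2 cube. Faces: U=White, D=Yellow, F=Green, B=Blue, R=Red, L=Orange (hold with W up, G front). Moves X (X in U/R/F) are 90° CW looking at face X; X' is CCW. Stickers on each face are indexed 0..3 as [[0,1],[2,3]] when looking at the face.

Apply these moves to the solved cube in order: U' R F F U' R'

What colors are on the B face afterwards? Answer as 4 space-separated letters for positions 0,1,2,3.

Answer: R G W B

Derivation:
After move 1 (U'): U=WWWW F=OOGG R=GGRR B=RRBB L=BBOO
After move 2 (R): R=RGRG U=WOWG F=OYGY D=YBYR B=WRWB
After move 3 (F): F=GOYY U=WOOB R=WGGG D=RRYR L=BYOB
After move 4 (F): F=YGYO U=WOBY R=OGBG D=GWYR L=BROR
After move 5 (U'): U=OYWB F=BRYO R=YGBG B=OGWB L=WROR
After move 6 (R'): R=GGYB U=OWWO F=BYYB D=GRYO B=RGWB
Query: B face = RGWB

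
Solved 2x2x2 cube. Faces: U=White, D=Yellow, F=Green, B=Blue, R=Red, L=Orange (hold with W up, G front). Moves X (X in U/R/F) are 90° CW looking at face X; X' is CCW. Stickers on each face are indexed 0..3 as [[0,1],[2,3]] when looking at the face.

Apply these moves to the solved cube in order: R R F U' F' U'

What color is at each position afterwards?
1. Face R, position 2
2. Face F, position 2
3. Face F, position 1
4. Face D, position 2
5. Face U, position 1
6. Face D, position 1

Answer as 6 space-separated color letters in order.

After move 1 (R): R=RRRR U=WGWG F=GYGY D=YBYB B=WBWB
After move 2 (R): R=RRRR U=WYWY F=GBGB D=YWYW B=GBGB
After move 3 (F): F=GGBB U=WYOO R=WRYR D=RRYW L=OYOW
After move 4 (U'): U=YOWO F=OYBB R=GGYR B=WRGB L=GBOW
After move 5 (F'): F=YBOB U=YOGY R=RGRR D=BWYW L=GOOW
After move 6 (U'): U=OYYG F=GOOB R=YBRR B=RGGB L=WROW
Query 1: R[2] = R
Query 2: F[2] = O
Query 3: F[1] = O
Query 4: D[2] = Y
Query 5: U[1] = Y
Query 6: D[1] = W

Answer: R O O Y Y W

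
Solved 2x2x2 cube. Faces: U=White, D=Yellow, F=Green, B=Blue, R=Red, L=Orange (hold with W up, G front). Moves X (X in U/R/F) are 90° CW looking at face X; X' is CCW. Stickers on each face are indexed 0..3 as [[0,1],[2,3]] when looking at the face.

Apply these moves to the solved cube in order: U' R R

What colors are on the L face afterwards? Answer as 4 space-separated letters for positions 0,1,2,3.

Answer: B B O O

Derivation:
After move 1 (U'): U=WWWW F=OOGG R=GGRR B=RRBB L=BBOO
After move 2 (R): R=RGRG U=WOWG F=OYGY D=YBYR B=WRWB
After move 3 (R): R=RRGG U=WYWY F=OBGR D=YWYW B=GROB
Query: L face = BBOO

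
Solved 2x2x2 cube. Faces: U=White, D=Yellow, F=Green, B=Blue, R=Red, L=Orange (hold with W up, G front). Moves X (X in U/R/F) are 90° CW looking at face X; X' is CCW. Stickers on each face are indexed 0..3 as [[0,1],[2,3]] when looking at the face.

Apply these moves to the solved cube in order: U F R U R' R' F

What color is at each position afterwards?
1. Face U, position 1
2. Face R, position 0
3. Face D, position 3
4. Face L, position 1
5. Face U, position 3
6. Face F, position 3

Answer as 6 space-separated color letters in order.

Answer: B R R R B W

Derivation:
After move 1 (U): U=WWWW F=RRGG R=BBRR B=OOBB L=GGOO
After move 2 (F): F=GRGR U=WWOG R=WBWR D=RBYY L=GYOY
After move 3 (R): R=WWRB U=WROR F=GBGY D=RBYO B=GOWB
After move 4 (U): U=OWRR F=WWGY R=GORB B=GYWB L=GBOY
After move 5 (R'): R=OBGR U=OWRG F=WWGR D=RWYY B=OYBB
After move 6 (R'): R=BROG U=OBRO F=WWGG D=RWYR B=YYWB
After move 7 (F): F=GWGW U=OBYB R=RROG D=OBYR L=GROW
Query 1: U[1] = B
Query 2: R[0] = R
Query 3: D[3] = R
Query 4: L[1] = R
Query 5: U[3] = B
Query 6: F[3] = W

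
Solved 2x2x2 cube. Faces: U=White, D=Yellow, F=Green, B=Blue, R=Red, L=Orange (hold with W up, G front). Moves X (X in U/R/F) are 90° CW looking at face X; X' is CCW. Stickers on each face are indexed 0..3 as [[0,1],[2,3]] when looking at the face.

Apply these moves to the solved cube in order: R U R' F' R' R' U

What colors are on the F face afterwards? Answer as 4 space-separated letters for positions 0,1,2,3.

Answer: R Y R B

Derivation:
After move 1 (R): R=RRRR U=WGWG F=GYGY D=YBYB B=WBWB
After move 2 (U): U=WWGG F=RRGY R=WBRR B=OOWB L=GYOO
After move 3 (R'): R=BRWR U=WWGO F=RWGG D=YRYY B=BOBB
After move 4 (F'): F=WGRG U=WWBW R=RRYR D=YOYY L=GOOG
After move 5 (R'): R=RRRY U=WBBB F=WWRW D=YGYG B=YOOB
After move 6 (R'): R=RYRR U=WOBY F=WBRB D=YWYW B=GOGB
After move 7 (U): U=BWYO F=RYRB R=GORR B=GOGB L=WBOG
Query: F face = RYRB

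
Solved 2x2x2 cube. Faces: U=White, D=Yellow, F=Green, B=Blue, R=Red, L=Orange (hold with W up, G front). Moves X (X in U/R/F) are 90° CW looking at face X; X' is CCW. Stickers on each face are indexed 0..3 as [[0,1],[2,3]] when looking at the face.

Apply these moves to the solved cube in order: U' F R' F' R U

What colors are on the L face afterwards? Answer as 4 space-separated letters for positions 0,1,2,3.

After move 1 (U'): U=WWWW F=OOGG R=GGRR B=RRBB L=BBOO
After move 2 (F): F=GOGO U=WWOB R=WGWR D=RGYY L=BYOY
After move 3 (R'): R=GRWW U=WBOR F=GWGB D=ROYO B=YRGB
After move 4 (F'): F=WBGG U=WBGW R=ORRW D=YYYO L=BROO
After move 5 (R): R=ROWR U=WBGG F=WYGO D=YGYY B=WRBB
After move 6 (U): U=GWGB F=ROGO R=WRWR B=BRBB L=WYOO
Query: L face = WYOO

Answer: W Y O O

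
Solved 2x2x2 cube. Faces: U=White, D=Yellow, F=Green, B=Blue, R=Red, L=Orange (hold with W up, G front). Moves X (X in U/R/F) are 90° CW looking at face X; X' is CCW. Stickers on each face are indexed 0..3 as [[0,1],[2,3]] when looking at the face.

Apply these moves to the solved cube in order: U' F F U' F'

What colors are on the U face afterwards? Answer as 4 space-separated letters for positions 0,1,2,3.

After move 1 (U'): U=WWWW F=OOGG R=GGRR B=RRBB L=BBOO
After move 2 (F): F=GOGO U=WWOB R=WGWR D=RGYY L=BYOY
After move 3 (F): F=GGOO U=WWYY R=OGBR D=WWYY L=BROG
After move 4 (U'): U=WYWY F=BROO R=GGBR B=OGBB L=RROG
After move 5 (F'): F=ROBO U=WYGB R=WGWR D=RGYY L=RYOW
Query: U face = WYGB

Answer: W Y G B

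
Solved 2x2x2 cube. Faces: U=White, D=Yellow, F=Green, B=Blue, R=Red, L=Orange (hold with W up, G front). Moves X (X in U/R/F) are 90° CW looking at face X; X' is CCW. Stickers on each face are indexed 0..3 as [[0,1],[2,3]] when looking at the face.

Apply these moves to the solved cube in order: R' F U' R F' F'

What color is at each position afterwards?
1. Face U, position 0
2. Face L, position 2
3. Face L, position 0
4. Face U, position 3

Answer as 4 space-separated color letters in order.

Answer: B O Y R

Derivation:
After move 1 (R'): R=RRRR U=WBWB F=GWGW D=YGYG B=YBYB
After move 2 (F): F=GGWW U=WBOO R=WRBR D=RRYG L=OYOG
After move 3 (U'): U=BOWO F=OYWW R=GGBR B=WRYB L=YBOG
After move 4 (R): R=BGRG U=BYWW F=ORWG D=RYYW B=OROB
After move 5 (F'): F=RGOW U=BYBR R=YGRG D=BGYW L=YWOW
After move 6 (F'): F=GWRO U=BYYR R=GGBG D=WWYW L=YROB
Query 1: U[0] = B
Query 2: L[2] = O
Query 3: L[0] = Y
Query 4: U[3] = R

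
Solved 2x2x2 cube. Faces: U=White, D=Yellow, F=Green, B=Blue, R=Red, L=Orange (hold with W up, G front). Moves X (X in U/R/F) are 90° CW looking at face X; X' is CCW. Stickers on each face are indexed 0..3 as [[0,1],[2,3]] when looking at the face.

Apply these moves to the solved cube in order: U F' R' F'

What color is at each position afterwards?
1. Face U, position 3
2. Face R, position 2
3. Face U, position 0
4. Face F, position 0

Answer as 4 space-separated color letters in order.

Answer: Y G W W

Derivation:
After move 1 (U): U=WWWW F=RRGG R=BBRR B=OOBB L=GGOO
After move 2 (F'): F=RGRG U=WWBR R=YBYR D=GOYY L=GWOW
After move 3 (R'): R=BRYY U=WBBO F=RWRR D=GGYG B=YOOB
After move 4 (F'): F=WRRR U=WBBY R=GRGY D=WWYG L=GOOB
Query 1: U[3] = Y
Query 2: R[2] = G
Query 3: U[0] = W
Query 4: F[0] = W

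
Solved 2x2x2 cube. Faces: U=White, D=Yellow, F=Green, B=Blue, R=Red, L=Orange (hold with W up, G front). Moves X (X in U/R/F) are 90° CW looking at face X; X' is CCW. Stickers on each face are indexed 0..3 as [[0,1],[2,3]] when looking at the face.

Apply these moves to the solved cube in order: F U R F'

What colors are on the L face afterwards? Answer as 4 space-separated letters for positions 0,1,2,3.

Answer: G G O O

Derivation:
After move 1 (F): F=GGGG U=WWOO R=WRWR D=RRYY L=OYOY
After move 2 (U): U=OWOW F=WRGG R=BBWR B=OYBB L=GGOY
After move 3 (R): R=WBRB U=OROG F=WRGY D=RBYO B=WYWB
After move 4 (F'): F=RYWG U=ORWR R=BBRB D=GYYO L=GGOO
Query: L face = GGOO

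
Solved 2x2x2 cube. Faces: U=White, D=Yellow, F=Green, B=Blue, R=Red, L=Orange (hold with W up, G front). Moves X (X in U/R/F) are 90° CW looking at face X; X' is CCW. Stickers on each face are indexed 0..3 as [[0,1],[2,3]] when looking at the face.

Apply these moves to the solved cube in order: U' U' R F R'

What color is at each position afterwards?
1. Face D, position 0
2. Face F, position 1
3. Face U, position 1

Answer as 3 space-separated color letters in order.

After move 1 (U'): U=WWWW F=OOGG R=GGRR B=RRBB L=BBOO
After move 2 (U'): U=WWWW F=BBGG R=OORR B=GGBB L=RROO
After move 3 (R): R=RORO U=WBWG F=BYGY D=YBYG B=WGWB
After move 4 (F): F=GBYY U=WBOR R=WOGO D=RRYG L=RYOB
After move 5 (R'): R=OOWG U=WWOW F=GBYR D=RBYY B=GGRB
Query 1: D[0] = R
Query 2: F[1] = B
Query 3: U[1] = W

Answer: R B W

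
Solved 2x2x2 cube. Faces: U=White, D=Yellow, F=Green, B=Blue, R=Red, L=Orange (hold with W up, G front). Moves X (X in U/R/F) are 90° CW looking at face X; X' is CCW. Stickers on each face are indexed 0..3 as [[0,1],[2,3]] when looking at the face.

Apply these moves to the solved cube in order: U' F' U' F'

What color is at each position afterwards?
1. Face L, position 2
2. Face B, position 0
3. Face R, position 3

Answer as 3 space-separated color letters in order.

After move 1 (U'): U=WWWW F=OOGG R=GGRR B=RRBB L=BBOO
After move 2 (F'): F=OGOG U=WWGR R=YGYR D=BOYY L=BWOW
After move 3 (U'): U=WRWG F=BWOG R=OGYR B=YGBB L=RROW
After move 4 (F'): F=WGBO U=WROY R=OGBR D=RWYY L=RGOW
Query 1: L[2] = O
Query 2: B[0] = Y
Query 3: R[3] = R

Answer: O Y R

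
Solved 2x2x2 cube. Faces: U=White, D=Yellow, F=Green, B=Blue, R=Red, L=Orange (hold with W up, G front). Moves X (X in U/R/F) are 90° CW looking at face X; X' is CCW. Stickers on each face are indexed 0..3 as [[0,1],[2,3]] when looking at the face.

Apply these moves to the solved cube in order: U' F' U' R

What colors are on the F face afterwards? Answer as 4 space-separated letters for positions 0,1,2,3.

Answer: B O O Y

Derivation:
After move 1 (U'): U=WWWW F=OOGG R=GGRR B=RRBB L=BBOO
After move 2 (F'): F=OGOG U=WWGR R=YGYR D=BOYY L=BWOW
After move 3 (U'): U=WRWG F=BWOG R=OGYR B=YGBB L=RROW
After move 4 (R): R=YORG U=WWWG F=BOOY D=BBYY B=GGRB
Query: F face = BOOY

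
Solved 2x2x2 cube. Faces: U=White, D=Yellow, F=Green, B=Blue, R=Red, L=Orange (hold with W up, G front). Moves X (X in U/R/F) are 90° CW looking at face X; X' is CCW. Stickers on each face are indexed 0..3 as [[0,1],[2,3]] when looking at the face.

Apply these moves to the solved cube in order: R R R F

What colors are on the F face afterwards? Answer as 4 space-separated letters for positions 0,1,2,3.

After move 1 (R): R=RRRR U=WGWG F=GYGY D=YBYB B=WBWB
After move 2 (R): R=RRRR U=WYWY F=GBGB D=YWYW B=GBGB
After move 3 (R): R=RRRR U=WBWB F=GWGW D=YGYG B=YBYB
After move 4 (F): F=GGWW U=WBOO R=WRBR D=RRYG L=OYOG
Query: F face = GGWW

Answer: G G W W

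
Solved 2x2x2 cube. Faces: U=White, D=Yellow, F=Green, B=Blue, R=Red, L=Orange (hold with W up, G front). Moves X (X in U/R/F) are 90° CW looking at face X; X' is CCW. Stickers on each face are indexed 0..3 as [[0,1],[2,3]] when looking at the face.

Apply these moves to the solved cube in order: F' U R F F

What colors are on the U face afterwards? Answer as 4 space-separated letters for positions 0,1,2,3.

Answer: R R B O

Derivation:
After move 1 (F'): F=GGGG U=WWRR R=YRYR D=OOYY L=OWOW
After move 2 (U): U=RWRW F=YRGG R=BBYR B=OWBB L=GGOW
After move 3 (R): R=YBRB U=RRRG F=YOGY D=OBYO B=WWWB
After move 4 (F): F=GYYO U=RRWG R=RBGB D=RYYO L=GOOB
After move 5 (F): F=YGOY U=RRBO R=WBGB D=GRYO L=GROY
Query: U face = RRBO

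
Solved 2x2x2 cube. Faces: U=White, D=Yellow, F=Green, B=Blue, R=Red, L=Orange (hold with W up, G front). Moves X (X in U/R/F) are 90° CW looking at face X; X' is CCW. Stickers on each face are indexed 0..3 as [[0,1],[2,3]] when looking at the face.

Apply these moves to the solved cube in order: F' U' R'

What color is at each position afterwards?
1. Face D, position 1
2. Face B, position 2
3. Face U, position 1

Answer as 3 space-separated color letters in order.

Answer: W O B

Derivation:
After move 1 (F'): F=GGGG U=WWRR R=YRYR D=OOYY L=OWOW
After move 2 (U'): U=WRWR F=OWGG R=GGYR B=YRBB L=BBOW
After move 3 (R'): R=GRGY U=WBWY F=ORGR D=OWYG B=YROB
Query 1: D[1] = W
Query 2: B[2] = O
Query 3: U[1] = B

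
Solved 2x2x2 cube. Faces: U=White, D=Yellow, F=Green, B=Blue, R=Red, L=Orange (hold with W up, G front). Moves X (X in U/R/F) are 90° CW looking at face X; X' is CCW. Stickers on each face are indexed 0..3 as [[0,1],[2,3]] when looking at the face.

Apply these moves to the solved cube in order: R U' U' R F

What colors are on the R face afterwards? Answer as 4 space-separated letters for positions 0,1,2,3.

After move 1 (R): R=RRRR U=WGWG F=GYGY D=YBYB B=WBWB
After move 2 (U'): U=GGWW F=OOGY R=GYRR B=RRWB L=WBOO
After move 3 (U'): U=GWGW F=WBGY R=OORR B=GYWB L=RROO
After move 4 (R): R=RORO U=GBGY F=WBGB D=YWYG B=WYWB
After move 5 (F): F=GWBB U=GBOR R=GOYO D=RRYG L=RYOW
Query: R face = GOYO

Answer: G O Y O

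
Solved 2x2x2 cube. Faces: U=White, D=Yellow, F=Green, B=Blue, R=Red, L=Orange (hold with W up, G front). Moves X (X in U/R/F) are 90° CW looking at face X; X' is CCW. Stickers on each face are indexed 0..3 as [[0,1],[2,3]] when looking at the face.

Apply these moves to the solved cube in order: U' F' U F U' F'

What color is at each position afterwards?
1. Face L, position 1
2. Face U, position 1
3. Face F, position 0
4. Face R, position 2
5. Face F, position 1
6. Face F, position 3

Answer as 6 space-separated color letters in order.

Answer: W G B Y G G

Derivation:
After move 1 (U'): U=WWWW F=OOGG R=GGRR B=RRBB L=BBOO
After move 2 (F'): F=OGOG U=WWGR R=YGYR D=BOYY L=BWOW
After move 3 (U): U=GWRW F=YGOG R=RRYR B=BWBB L=OGOW
After move 4 (F): F=OYGG U=GWWG R=RRWR D=YRYY L=OBOO
After move 5 (U'): U=WGGW F=OBGG R=OYWR B=RRBB L=BWOO
After move 6 (F'): F=BGOG U=WGOW R=RYYR D=WOYY L=BWOG
Query 1: L[1] = W
Query 2: U[1] = G
Query 3: F[0] = B
Query 4: R[2] = Y
Query 5: F[1] = G
Query 6: F[3] = G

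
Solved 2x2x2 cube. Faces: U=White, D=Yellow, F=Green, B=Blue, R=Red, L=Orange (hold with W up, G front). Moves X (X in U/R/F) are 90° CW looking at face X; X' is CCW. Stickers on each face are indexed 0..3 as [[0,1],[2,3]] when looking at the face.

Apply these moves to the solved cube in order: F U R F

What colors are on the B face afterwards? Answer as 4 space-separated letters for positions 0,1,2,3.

Answer: W Y W B

Derivation:
After move 1 (F): F=GGGG U=WWOO R=WRWR D=RRYY L=OYOY
After move 2 (U): U=OWOW F=WRGG R=BBWR B=OYBB L=GGOY
After move 3 (R): R=WBRB U=OROG F=WRGY D=RBYO B=WYWB
After move 4 (F): F=GWYR U=ORYG R=OBGB D=RWYO L=GROB
Query: B face = WYWB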